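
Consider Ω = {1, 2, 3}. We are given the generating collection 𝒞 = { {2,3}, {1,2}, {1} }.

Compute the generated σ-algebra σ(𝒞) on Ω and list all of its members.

Seed the family with 𝒞 together with ∅ and Ω: { {}, {1}, {1,2}, {2,3}, Ω }.
Iteration 1 adds 1:
  {3}  = {1,2}ᶜ
Iteration 2 adds 1:
  {1,3}  = {3} ∪ {1}
Iteration 3. New:
  {2}  = {1,3}ᶜ
Iteration 4: stable.

Therefore σ(𝒞) = { {}, {1}, {2}, {3}, {1,2}, {1,3}, {2,3}, Ω } (|σ(𝒞)| = 8).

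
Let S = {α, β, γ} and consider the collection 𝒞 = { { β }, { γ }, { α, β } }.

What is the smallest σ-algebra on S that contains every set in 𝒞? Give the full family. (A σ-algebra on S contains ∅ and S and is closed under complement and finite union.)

Start: 𝒞 ∪ {∅, S} = { ∅, { β }, { γ }, { α, β }, S }.
Step 1: 2 new —
  { α, γ }  = S∖{ β }
  { β, γ }  = { γ } ∪ { β }
  [7 total]
Step 2: 1 new —
  { α }  = S∖{ β, γ }
  [8 total]
After Step 3 the family is unchanged; done.

σ(𝒞) = { ∅, { α }, { β }, { γ }, { α, β }, { α, γ }, { β, γ }, S }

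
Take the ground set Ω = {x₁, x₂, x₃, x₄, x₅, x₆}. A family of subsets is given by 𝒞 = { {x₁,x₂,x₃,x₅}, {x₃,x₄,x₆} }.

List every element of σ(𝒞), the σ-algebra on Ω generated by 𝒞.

σ(𝒞) (8 sets): { {}, {x₃}, {x₄,x₆}, {x₁,x₂,x₅}, {x₃,x₄,x₆}, {x₁,x₂,x₃,x₅}, {x₁,x₂,x₄,x₅,x₆}, Ω }

Check:
Take S₀ = 𝒞 ∪ {∅, Ω} = { {}, {x₃,x₄,x₆}, {x₁,x₂,x₃,x₅}, Ω }.
Iteration 1 (2 new):
  {x₄,x₆}  = complement {x₁,x₂,x₃,x₅}
  {x₁,x₂,x₅}  = complement {x₃,x₄,x₆}
  |family| = 6
Iteration 2 adds 1:
  {x₁,x₂,x₄,x₅,x₆}  = {x₁,x₂,x₅} ∪ {x₄,x₆}
  |family| = 7
Iteration 3. New:
  {x₃}  = complement {x₁,x₂,x₄,x₅,x₆}
  |family| = 8
Iteration 4: no new sets; the family is a σ-algebra.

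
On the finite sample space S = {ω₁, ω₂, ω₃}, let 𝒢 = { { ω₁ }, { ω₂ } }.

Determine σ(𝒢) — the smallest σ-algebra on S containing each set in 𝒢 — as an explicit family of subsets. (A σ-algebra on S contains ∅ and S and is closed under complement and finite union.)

σ(𝒢) = { {}, { ω₁ }, { ω₂ }, { ω₃ }, { ω₁, ω₂ }, { ω₁, ω₃ }, { ω₂, ω₃ }, S }

Trace:
Seed the family with 𝒢 together with ∅ and S: { {}, { ω₁ }, { ω₂ }, S }.
Round 1 adds 3:
  { ω₁, ω₂ }  = { ω₁ } ∪ { ω₂ }
  { ω₁, ω₃ }  = { ω₂ }ᶜ
  { ω₂, ω₃ }  = { ω₁ }ᶜ
  — 7 sets.
Round 2: +1 →
  { ω₃ }  = { ω₁, ω₂ }ᶜ
  — 8 sets.
Round 3: closed — nothing new.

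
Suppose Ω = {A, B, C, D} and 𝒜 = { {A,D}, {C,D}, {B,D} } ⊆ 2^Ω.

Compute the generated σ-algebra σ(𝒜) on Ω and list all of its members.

Answer: σ(𝒜) = { {}, {A}, {B}, {C}, {D}, {A,B}, {A,C}, {A,D}, {B,C}, {B,D}, {C,D}, {A,B,C}, {A,B,D}, {A,C,D}, {B,C,D}, Ω }

Working:
Begin from { {}, {A,D}, {B,D}, {C,D}, Ω } (that is, 𝒜 plus ∅ and Ω).
Step 1. New:
  {A,B}  = Ω∖{C,D}
  {A,C}  = Ω∖{B,D}
  {B,C}  = Ω∖{A,D}
  {A,B,D}  = {A,D} ∪ {B,D}
  {A,C,D}  = {C,D} ∪ {A,D}
  {B,C,D}  = {C,D} ∪ {B,D}
Step 2: +4 →
  {A}  = Ω∖{B,C,D}
  {B}  = Ω∖{A,C,D}
  {C}  = Ω∖{A,B,D}
  {A,B,C}  = {A,B} ∪ {B,C}
Step 3: +1 →
  {D}  = Ω∖{A,B,C}
After Step 4 the family is unchanged; done.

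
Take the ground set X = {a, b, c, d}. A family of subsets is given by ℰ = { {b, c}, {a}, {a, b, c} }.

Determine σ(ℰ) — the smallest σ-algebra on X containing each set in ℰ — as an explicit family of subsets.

Begin from { ∅, {a}, {b, c}, {a, b, c}, X } (that is, ℰ plus ∅ and X).
Round 1. New:
  {d}  = {a, b, c}ᶜ
  {a, d}  = {b, c}ᶜ
  {b, c, d}  = {a}ᶜ
  [8 total]
Round 2 adds nothing — fixpoint reached.

Hence σ(ℰ) has 8 members: { ∅, {a}, {d}, {a, d}, {b, c}, {a, b, c}, {b, c, d}, X }.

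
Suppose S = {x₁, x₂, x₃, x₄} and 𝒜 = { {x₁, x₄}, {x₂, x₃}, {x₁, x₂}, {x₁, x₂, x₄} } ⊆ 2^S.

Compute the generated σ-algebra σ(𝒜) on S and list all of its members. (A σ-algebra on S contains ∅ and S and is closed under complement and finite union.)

Start: 𝒜 ∪ {∅, S} = { {}, {x₁, x₂}, {x₁, x₄}, {x₂, x₃}, {x₁, x₂, x₄}, S }.
Step 1. New:
  {x₃}  = complement {x₁, x₂, x₄}
  {x₃, x₄}  = complement {x₁, x₂}
  {x₁, x₂, x₃}  = {x₂, x₃} ∪ {x₁, x₂}
  |family| = 9
Step 2 (3 new):
  {x₄}  = complement {x₁, x₂, x₃}
  {x₁, x₃, x₄}  = {x₃, x₄} ∪ {x₁, x₄}
  {x₂, x₃, x₄}  = {x₃, x₄} ∪ {x₂, x₃}
  |family| = 12
Step 3 adds 2:
  {x₁}  = complement {x₂, x₃, x₄}
  {x₂}  = complement {x₁, x₃, x₄}
  |family| = 14
Step 4 (2 new):
  {x₁, x₃}  = {x₃} ∪ {x₁}
  {x₂, x₄}  = {x₄} ∪ {x₂}
  |family| = 16
Step 5: stable.

Hence σ(𝒜) has 16 members: { {}, {x₁}, {x₂}, {x₃}, {x₄}, {x₁, x₂}, {x₁, x₃}, {x₁, x₄}, {x₂, x₃}, {x₂, x₄}, {x₃, x₄}, {x₁, x₂, x₃}, {x₁, x₂, x₄}, {x₁, x₃, x₄}, {x₂, x₃, x₄}, S }.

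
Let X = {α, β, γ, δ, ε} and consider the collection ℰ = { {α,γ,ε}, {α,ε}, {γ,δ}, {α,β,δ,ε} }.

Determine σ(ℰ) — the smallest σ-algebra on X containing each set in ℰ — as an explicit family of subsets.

Seed the family with ℰ together with ∅ and X: { {}, {α,ε}, {γ,δ}, {α,γ,ε}, {α,β,δ,ε}, X }.
Round 1. New:
  {γ}  = complement {α,β,δ,ε}
  {β,δ}  = complement {α,γ,ε}
  {α,β,ε}  = complement {γ,δ}
  {β,γ,δ}  = complement {α,ε}
  {α,γ,δ,ε}  = {γ,δ} ∪ {α,ε}
  [11 total]
Round 2. New:
  {β}  = complement {α,γ,δ,ε}
  {α,β,γ,ε}  = {α,γ,ε} ∪ {α,β,ε}
  [13 total]
Round 3: +2 →
  {δ}  = complement {α,β,γ,ε}
  {β,γ}  = {γ} ∪ {β}
  [15 total]
Round 4 adds 1:
  {α,δ,ε}  = complement {β,γ}
  [16 total]
Round 5: closed — nothing new.

|σ(ℰ)| = 16.  σ(ℰ) = { {}, {β}, {γ}, {δ}, {α,ε}, {β,γ}, {β,δ}, {γ,δ}, {α,β,ε}, {α,γ,ε}, {α,δ,ε}, {β,γ,δ}, {α,β,γ,ε}, {α,β,δ,ε}, {α,γ,δ,ε}, X }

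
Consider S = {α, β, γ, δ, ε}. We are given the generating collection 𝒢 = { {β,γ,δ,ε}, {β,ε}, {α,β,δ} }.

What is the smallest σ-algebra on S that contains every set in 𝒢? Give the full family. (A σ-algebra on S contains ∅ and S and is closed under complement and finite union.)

Seed the family with 𝒢 together with ∅ and S: { {}, {β,ε}, {α,β,δ}, {β,γ,δ,ε}, S }.
Round 1 adds 4:
  {α}  = S∖{β,γ,δ,ε}
  {γ,ε}  = S∖{α,β,δ}
  {α,γ,δ}  = S∖{β,ε}
  {α,β,δ,ε}  = {β,ε} ∪ {α,β,δ}
  [9 total]
Round 2 adds 6:
  {γ}  = S∖{α,β,δ,ε}
  {α,β,ε}  = {β,ε} ∪ {α}
  {α,γ,ε}  = {γ,ε} ∪ {α}
  {β,γ,ε}  = {β,ε} ∪ {γ,ε}
  {α,β,γ,δ}  = {α,β,δ} ∪ {α,γ,δ}
  {α,γ,δ,ε}  = {α,γ,δ} ∪ {γ,ε}
  [15 total]
Round 3 adds 7:
  {β}  = S∖{α,γ,δ,ε}
  {ε}  = S∖{α,β,γ,δ}
  {α,γ}  = {γ} ∪ {α}
  {α,δ}  = S∖{β,γ,ε}
  {β,δ}  = S∖{α,γ,ε}
  {γ,δ}  = S∖{α,β,ε}
  {α,β,γ,ε}  = {γ} ∪ {α,β,ε}
  [22 total]
Round 4. New:
  {δ}  = S∖{α,β,γ,ε}
  {α,β}  = {β} ∪ {α}
  {α,ε}  = {ε} ∪ {α}
  {β,γ}  = {β} ∪ {γ}
  {α,β,γ}  = {β} ∪ {α,γ}
  {α,δ,ε}  = {α,δ} ∪ {ε}
  {β,γ,δ}  = {γ,δ} ∪ {β}
  {β,δ,ε}  = S∖{α,γ}
  {γ,δ,ε}  = {γ,δ} ∪ {γ,ε}
  [31 total]
Round 5 adds 1:
  {δ,ε}  = S∖{α,β,γ}
  [32 total]
Round 6 adds nothing — fixpoint reached.

Therefore σ(𝒢) = { {}, {α}, {β}, {γ}, {δ}, {ε}, {α,β}, {α,γ}, {α,δ}, {α,ε}, {β,γ}, {β,δ}, {β,ε}, {γ,δ}, {γ,ε}, {δ,ε}, {α,β,γ}, {α,β,δ}, {α,β,ε}, {α,γ,δ}, {α,γ,ε}, {α,δ,ε}, {β,γ,δ}, {β,γ,ε}, {β,δ,ε}, {γ,δ,ε}, {α,β,γ,δ}, {α,β,γ,ε}, {α,β,δ,ε}, {α,γ,δ,ε}, {β,γ,δ,ε}, S } (|σ(𝒢)| = 32).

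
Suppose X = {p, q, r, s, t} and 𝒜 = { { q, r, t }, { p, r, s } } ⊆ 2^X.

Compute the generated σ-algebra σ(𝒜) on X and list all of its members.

Start: 𝒜 ∪ {∅, X} = { {  }, { p, r, s }, { q, r, t }, X }.
Round 1: 2 new —
  { p, s }  = { q, r, t }ᶜ
  { q, t }  = { p, r, s }ᶜ
  — 6 sets.
Round 2: 1 new —
  { p, q, s, t }  = { q, t } ∪ { p, s }
  — 7 sets.
Round 3 adds 1:
  { r }  = { p, q, s, t }ᶜ
  — 8 sets.
Round 4: stable.

|σ(𝒜)| = 8.  σ(𝒜) = { {  }, { r }, { p, s }, { q, t }, { p, r, s }, { q, r, t }, { p, q, s, t }, X }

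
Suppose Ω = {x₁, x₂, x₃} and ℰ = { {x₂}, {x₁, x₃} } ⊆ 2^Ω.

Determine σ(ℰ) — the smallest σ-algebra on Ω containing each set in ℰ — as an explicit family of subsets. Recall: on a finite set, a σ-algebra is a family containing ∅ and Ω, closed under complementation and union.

Initial family (4 sets): { {}, {x₂}, {x₁, x₃}, Ω }.
Pass 1: stable.

|σ(ℰ)| = 4.  σ(ℰ) = { {}, {x₂}, {x₁, x₃}, Ω }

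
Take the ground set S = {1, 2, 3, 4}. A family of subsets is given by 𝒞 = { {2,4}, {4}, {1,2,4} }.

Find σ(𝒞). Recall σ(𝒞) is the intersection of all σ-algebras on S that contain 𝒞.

|σ(𝒞)| = 16.  σ(𝒞) = { {}, {1}, {2}, {3}, {4}, {1,2}, {1,3}, {1,4}, {2,3}, {2,4}, {3,4}, {1,2,3}, {1,2,4}, {1,3,4}, {2,3,4}, S }

Derivation:
Seed the family with 𝒞 together with ∅ and S: { {}, {4}, {2,4}, {1,2,4}, S }.
Pass 1. New:
  {3}  = ᶜ of {1,2,4}
  {1,3}  = ᶜ of {2,4}
  {1,2,3}  = ᶜ of {4}
Pass 2: 3 new —
  {3,4}  = {4} ∪ {3}
  {1,3,4}  = {4} ∪ {1,3}
  {2,3,4}  = {3} ∪ {2,4}
Pass 3 (3 new):
  {1}  = ᶜ of {2,3,4}
  {2}  = ᶜ of {1,3,4}
  {1,2}  = ᶜ of {3,4}
Pass 4. New:
  {1,4}  = {4} ∪ {1}
  {2,3}  = {3} ∪ {2}
Pass 5: no new sets; the family is a σ-algebra.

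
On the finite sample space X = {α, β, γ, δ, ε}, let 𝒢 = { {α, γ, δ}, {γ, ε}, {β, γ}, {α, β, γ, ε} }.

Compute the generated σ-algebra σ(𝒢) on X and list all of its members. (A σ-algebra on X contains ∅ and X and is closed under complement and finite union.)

σ(𝒢) (32 sets): { ∅, {α}, {β}, {γ}, {δ}, {ε}, {α, β}, {α, γ}, {α, δ}, {α, ε}, {β, γ}, {β, δ}, {β, ε}, {γ, δ}, {γ, ε}, {δ, ε}, {α, β, γ}, {α, β, δ}, {α, β, ε}, {α, γ, δ}, {α, γ, ε}, {α, δ, ε}, {β, γ, δ}, {β, γ, ε}, {β, δ, ε}, {γ, δ, ε}, {α, β, γ, δ}, {α, β, γ, ε}, {α, β, δ, ε}, {α, γ, δ, ε}, {β, γ, δ, ε}, X }

Check:
Start: 𝒢 ∪ {∅, X} = { ∅, {β, γ}, {γ, ε}, {α, γ, δ}, {α, β, γ, ε}, X }.
Round 1 adds 7:
  {δ}  = complement {α, β, γ, ε}
  {β, ε}  = complement {α, γ, δ}
  {α, β, δ}  = complement {γ, ε}
  {α, δ, ε}  = complement {β, γ}
  {β, γ, ε}  = {β, γ} ∪ {γ, ε}
  {α, β, γ, δ}  = {α, γ, δ} ∪ {β, γ}
  {α, γ, δ, ε}  = {α, γ, δ} ∪ {γ, ε}
  |family| = 13
Round 2: +8 →
  {β}  = complement {α, γ, δ, ε}
  {ε}  = complement {α, β, γ, δ}
  {α, δ}  = complement {β, γ, ε}
  {β, γ, δ}  = {β, γ} ∪ {δ}
  {β, δ, ε}  = {β, ε} ∪ {δ}
  {γ, δ, ε}  = {δ} ∪ {γ, ε}
  {α, β, δ, ε}  = {α, δ, ε} ∪ {β, ε}
  {β, γ, δ, ε}  = {β, γ, ε} ∪ {δ}
  |family| = 21
Round 3. New:
  {α}  = complement {β, γ, δ, ε}
  {γ}  = complement {α, β, δ, ε}
  {α, β}  = complement {γ, δ, ε}
  {α, γ}  = complement {β, δ, ε}
  {α, ε}  = complement {β, γ, δ}
  {β, δ}  = {β} ∪ {δ}
  {δ, ε}  = {ε} ∪ {δ}
  |family| = 28
Round 4 adds 4:
  {γ, δ}  = {γ} ∪ {δ}
  {α, β, γ}  = complement {δ, ε}
  {α, β, ε}  = {β, ε} ∪ {α, β}
  {α, γ, ε}  = complement {β, δ}
  |family| = 32
Round 5: stable.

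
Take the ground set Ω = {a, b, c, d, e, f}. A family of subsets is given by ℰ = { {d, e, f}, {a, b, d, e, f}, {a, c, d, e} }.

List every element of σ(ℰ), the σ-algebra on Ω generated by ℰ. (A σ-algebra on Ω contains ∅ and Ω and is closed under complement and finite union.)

Answer: σ(ℰ) = { {}, {a}, {b}, {c}, {f}, {a, b}, {a, c}, {a, f}, {b, c}, {b, f}, {c, f}, {d, e}, {a, b, c}, {a, b, f}, {a, c, f}, {a, d, e}, {b, c, f}, {b, d, e}, {c, d, e}, {d, e, f}, {a, b, c, f}, {a, b, d, e}, {a, c, d, e}, {a, d, e, f}, {b, c, d, e}, {b, d, e, f}, {c, d, e, f}, {a, b, c, d, e}, {a, b, d, e, f}, {a, c, d, e, f}, {b, c, d, e, f}, Ω }

Working:
Begin from { {}, {d, e, f}, {a, c, d, e}, {a, b, d, e, f}, Ω } (that is, ℰ plus ∅ and Ω).
Pass 1. New:
  {c}  = Ω∖{a, b, d, e, f}
  {b, f}  = Ω∖{a, c, d, e}
  {a, b, c}  = Ω∖{d, e, f}
  {a, c, d, e, f}  = {a, c, d, e} ∪ {d, e, f}
Pass 2. New:
  {b}  = Ω∖{a, c, d, e, f}
  {b, c, f}  = {b, f} ∪ {c}
  {a, b, c, f}  = {a, b, c} ∪ {b, f}
  {b, d, e, f}  = {b, f} ∪ {d, e, f}
  {c, d, e, f}  = {c} ∪ {d, e, f}
  {a, b, c, d, e}  = {a, b, c} ∪ {a, c, d, e}
Pass 3 (7 new):
  {f}  = Ω∖{a, b, c, d, e}
  {a, b}  = Ω∖{c, d, e, f}
  {a, c}  = Ω∖{b, d, e, f}
  {b, c}  = {c} ∪ {b}
  {d, e}  = Ω∖{a, b, c, f}
  {a, d, e}  = Ω∖{b, c, f}
  {b, c, d, e, f}  = {c} ∪ {b, d, e, f}
Pass 4: 9 new —
  {a}  = Ω∖{b, c, d, e, f}
  {c, f}  = {f} ∪ {c}
  {a, b, f}  = {a, b} ∪ {b, f}
  {a, c, f}  = {a, c} ∪ {f}
  {b, d, e}  = {b} ∪ {d, e}
  {c, d, e}  = {d, e} ∪ {c}
  {a, b, d, e}  = {b} ∪ {a, d, e}
  {a, d, e, f}  = Ω∖{b, c}
  {b, c, d, e}  = {d, e} ∪ {b, c}
Pass 5: 1 new —
  {a, f}  = Ω∖{b, c, d, e}
Pass 6 adds nothing — fixpoint reached.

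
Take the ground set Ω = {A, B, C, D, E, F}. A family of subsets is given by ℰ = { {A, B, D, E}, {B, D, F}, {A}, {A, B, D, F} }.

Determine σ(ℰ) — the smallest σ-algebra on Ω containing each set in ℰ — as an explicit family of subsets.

σ(ℰ) (32 sets): { {}, {A}, {C}, {E}, {F}, {A, C}, {A, E}, {A, F}, {B, D}, {C, E}, {C, F}, {E, F}, {A, B, D}, {A, C, E}, {A, C, F}, {A, E, F}, {B, C, D}, {B, D, E}, {B, D, F}, {C, E, F}, {A, B, C, D}, {A, B, D, E}, {A, B, D, F}, {A, C, E, F}, {B, C, D, E}, {B, C, D, F}, {B, D, E, F}, {A, B, C, D, E}, {A, B, C, D, F}, {A, B, D, E, F}, {B, C, D, E, F}, Ω }

Derivation:
Begin from { {}, {A}, {B, D, F}, {A, B, D, E}, {A, B, D, F}, Ω } (that is, ℰ plus ∅ and Ω).
Iteration 1: +5 →
  {C, E}  = ᶜ of {A, B, D, F}
  {C, F}  = ᶜ of {A, B, D, E}
  {A, C, E}  = ᶜ of {B, D, F}
  {A, B, D, E, F}  = {B, D, F} ∪ {A, B, D, E}
  {B, C, D, E, F}  = ᶜ of {A}
Iteration 2 (7 new):
  {C}  = ᶜ of {A, B, D, E, F}
  {A, C, F}  = {C, F} ∪ {A}
  {C, E, F}  = {C, F} ∪ {C, E}
  {A, C, E, F}  = {A, C, E} ∪ {C, F}
  {B, C, D, F}  = {B, D, F} ∪ {C, F}
  {A, B, C, D, E}  = {A, C, E} ∪ {A, B, D, E}
  {A, B, C, D, F}  = {A, B, D, F} ∪ {C, F}
Iteration 3. New:
  {E}  = ᶜ of {A, B, C, D, F}
  {F}  = ᶜ of {A, B, C, D, E}
  {A, C}  = {C} ∪ {A}
  {A, E}  = ᶜ of {B, C, D, F}
  {B, D}  = ᶜ of {A, C, E, F}
  {A, B, D}  = ᶜ of {C, E, F}
  {B, D, E}  = ᶜ of {A, C, F}
Iteration 4 (7 new):
  {A, F}  = {F} ∪ {A}
  {E, F}  = {F} ∪ {E}
  {A, E, F}  = {F} ∪ {A, E}
  {B, C, D}  = {C} ∪ {B, D}
  {A, B, C, D}  = {A, B, D} ∪ {C}
  {B, C, D, E}  = {C} ∪ {B, D, E}
  {B, D, E, F}  = ᶜ of {A, C}
Iteration 5 adds nothing — fixpoint reached.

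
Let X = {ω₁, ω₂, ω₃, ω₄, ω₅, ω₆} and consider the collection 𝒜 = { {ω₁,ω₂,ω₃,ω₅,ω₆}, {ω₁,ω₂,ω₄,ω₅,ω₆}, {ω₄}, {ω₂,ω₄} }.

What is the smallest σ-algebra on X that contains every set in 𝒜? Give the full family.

Seed the family with 𝒜 together with ∅ and X: { ∅, {ω₄}, {ω₂,ω₄}, {ω₁,ω₂,ω₃,ω₅,ω₆}, {ω₁,ω₂,ω₄,ω₅,ω₆}, X }.
Pass 1 (2 new):
  {ω₃}  = ᶜ of {ω₁,ω₂,ω₄,ω₅,ω₆}
  {ω₁,ω₃,ω₅,ω₆}  = ᶜ of {ω₂,ω₄}
  [8 total]
Pass 2: 3 new —
  {ω₃,ω₄}  = {ω₄} ∪ {ω₃}
  {ω₂,ω₃,ω₄}  = {ω₃} ∪ {ω₂,ω₄}
  {ω₁,ω₃,ω₄,ω₅,ω₆}  = {ω₄} ∪ {ω₁,ω₃,ω₅,ω₆}
  [11 total]
Pass 3 adds 3:
  {ω₂}  = ᶜ of {ω₁,ω₃,ω₄,ω₅,ω₆}
  {ω₁,ω₅,ω₆}  = ᶜ of {ω₂,ω₃,ω₄}
  {ω₁,ω₂,ω₅,ω₆}  = ᶜ of {ω₃,ω₄}
  [14 total]
Pass 4 adds 2:
  {ω₂,ω₃}  = {ω₃} ∪ {ω₂}
  {ω₁,ω₄,ω₅,ω₆}  = {ω₁,ω₅,ω₆} ∪ {ω₄}
  [16 total]
Pass 5: already closed under ᶜ and ∪.

σ(𝒜) = { ∅, {ω₂}, {ω₃}, {ω₄}, {ω₂,ω₃}, {ω₂,ω₄}, {ω₃,ω₄}, {ω₁,ω₅,ω₆}, {ω₂,ω₃,ω₄}, {ω₁,ω₂,ω₅,ω₆}, {ω₁,ω₃,ω₅,ω₆}, {ω₁,ω₄,ω₅,ω₆}, {ω₁,ω₂,ω₃,ω₅,ω₆}, {ω₁,ω₂,ω₄,ω₅,ω₆}, {ω₁,ω₃,ω₄,ω₅,ω₆}, X }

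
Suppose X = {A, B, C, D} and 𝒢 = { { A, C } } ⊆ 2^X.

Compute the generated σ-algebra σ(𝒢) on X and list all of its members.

σ(𝒢) (4 sets): { {}, { A, C }, { B, D }, X }

Derivation:
Start: 𝒢 ∪ {∅, X} = { {}, { A, C }, X }.
Iteration 1: 1 new —
  { B, D }  = ᶜ of { A, C }
  |family| = 4
Iteration 2: stable.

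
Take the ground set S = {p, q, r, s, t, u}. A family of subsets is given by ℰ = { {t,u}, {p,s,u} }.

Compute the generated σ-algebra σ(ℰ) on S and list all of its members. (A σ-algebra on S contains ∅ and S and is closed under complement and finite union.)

Initial family (4 sets): { {}, {t,u}, {p,s,u}, S }.
Iteration 1 adds 3:
  {q,r,t}  = {p,s,u}ᶜ
  {p,q,r,s}  = {t,u}ᶜ
  {p,s,t,u}  = {t,u} ∪ {p,s,u}
  (now 7)
Iteration 2 adds 4:
  {q,r}  = {p,s,t,u}ᶜ
  {q,r,t,u}  = {q,r,t} ∪ {t,u}
  {p,q,r,s,t}  = {q,r,t} ∪ {p,q,r,s}
  {p,q,r,s,u}  = {p,q,r,s} ∪ {p,s,u}
  (now 11)
Iteration 3: +3 →
  {t}  = {p,q,r,s,u}ᶜ
  {u}  = {p,q,r,s,t}ᶜ
  {p,s}  = {q,r,t,u}ᶜ
  (now 14)
Iteration 4 (2 new):
  {p,s,t}  = {p,s} ∪ {t}
  {q,r,u}  = {q,r} ∪ {u}
  (now 16)
Iteration 5: already closed under ᶜ and ∪.

|σ(ℰ)| = 16.  σ(ℰ) = { {}, {t}, {u}, {p,s}, {q,r}, {t,u}, {p,s,t}, {p,s,u}, {q,r,t}, {q,r,u}, {p,q,r,s}, {p,s,t,u}, {q,r,t,u}, {p,q,r,s,t}, {p,q,r,s,u}, S }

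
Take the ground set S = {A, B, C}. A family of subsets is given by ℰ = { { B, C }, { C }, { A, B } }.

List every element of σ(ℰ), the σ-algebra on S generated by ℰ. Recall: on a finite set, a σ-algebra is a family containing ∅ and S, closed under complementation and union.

Take S₀ = ℰ ∪ {∅, S} = { ∅, { C }, { A, B }, { B, C }, S }.
Step 1: 1 new —
  { A }  = S∖{ B, C }
  |family| = 6
Step 2 (1 new):
  { A, C }  = { C } ∪ { A }
  |family| = 7
Step 3: 1 new —
  { B }  = S∖{ A, C }
  |family| = 8
Step 4: stable.

Hence σ(ℰ) has 8 members: { ∅, { A }, { B }, { C }, { A, B }, { A, C }, { B, C }, S }.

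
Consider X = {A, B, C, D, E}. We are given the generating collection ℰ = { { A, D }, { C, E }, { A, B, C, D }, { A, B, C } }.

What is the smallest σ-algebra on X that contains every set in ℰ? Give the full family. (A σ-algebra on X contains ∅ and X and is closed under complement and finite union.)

Take S₀ = ℰ ∪ {∅, X} = { ∅, { A, D }, { C, E }, { A, B, C }, { A, B, C, D }, X }.
Step 1 (6 new):
  { E }  = { A, B, C, D }ᶜ
  { D, E }  = { A, B, C }ᶜ
  { A, B, D }  = { C, E }ᶜ
  { B, C, E }  = { A, D }ᶜ
  { A, B, C, E }  = { A, B, C } ∪ { C, E }
  { A, C, D, E }  = { A, D } ∪ { C, E }
  |family| = 12
Step 2: +6 →
  { B }  = { A, C, D, E }ᶜ
  { D }  = { A, B, C, E }ᶜ
  { A, D, E }  = { E } ∪ { A, D }
  { C, D, E }  = { D, E } ∪ { C, E }
  { A, B, D, E }  = { A, B, D } ∪ { E }
  { B, C, D, E }  = { D, E } ∪ { B, C, E }
  |family| = 18
Step 3 adds 7:
  { A }  = { B, C, D, E }ᶜ
  { C }  = { A, B, D, E }ᶜ
  { A, B }  = { C, D, E }ᶜ
  { B, C }  = { A, D, E }ᶜ
  { B, D }  = { D } ∪ { B }
  { B, E }  = { B } ∪ { E }
  { B, D, E }  = { D, E } ∪ { B }
  |family| = 25
Step 4 adds 7:
  { A, C }  = { B, D, E }ᶜ
  { A, E }  = { E } ∪ { A }
  { C, D }  = { C } ∪ { D }
  { A, B, E }  = { B, E } ∪ { A, B }
  { A, C, D }  = { B, E }ᶜ
  { A, C, E }  = { B, D }ᶜ
  { B, C, D }  = { C } ∪ { B, D }
  |family| = 32
Step 5: no new sets; the family is a σ-algebra.

|σ(ℰ)| = 32.  σ(ℰ) = { ∅, { A }, { B }, { C }, { D }, { E }, { A, B }, { A, C }, { A, D }, { A, E }, { B, C }, { B, D }, { B, E }, { C, D }, { C, E }, { D, E }, { A, B, C }, { A, B, D }, { A, B, E }, { A, C, D }, { A, C, E }, { A, D, E }, { B, C, D }, { B, C, E }, { B, D, E }, { C, D, E }, { A, B, C, D }, { A, B, C, E }, { A, B, D, E }, { A, C, D, E }, { B, C, D, E }, X }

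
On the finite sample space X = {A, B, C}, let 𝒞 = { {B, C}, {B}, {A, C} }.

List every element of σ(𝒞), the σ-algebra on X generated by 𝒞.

σ(𝒞) (8 sets): { {}, {A}, {B}, {C}, {A, B}, {A, C}, {B, C}, X }

Working:
Take S₀ = 𝒞 ∪ {∅, X} = { {}, {B}, {A, C}, {B, C}, X }.
Pass 1: 1 new —
  {A}  = {B, C}ᶜ
Pass 2 adds 1:
  {A, B}  = {B} ∪ {A}
Pass 3. New:
  {C}  = {A, B}ᶜ
Pass 4: no new sets; the family is a σ-algebra.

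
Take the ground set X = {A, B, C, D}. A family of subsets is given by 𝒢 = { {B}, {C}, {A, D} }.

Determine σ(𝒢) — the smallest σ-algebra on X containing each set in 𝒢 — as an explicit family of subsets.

|σ(𝒢)| = 8.  σ(𝒢) = { ∅, {B}, {C}, {A, D}, {B, C}, {A, B, D}, {A, C, D}, X }

Derivation:
Take S₀ = 𝒢 ∪ {∅, X} = { ∅, {B}, {C}, {A, D}, X }.
Pass 1: 3 new —
  {B, C}  = {A, D}ᶜ
  {A, B, D}  = {C}ᶜ
  {A, C, D}  = {B}ᶜ
Pass 2: stable.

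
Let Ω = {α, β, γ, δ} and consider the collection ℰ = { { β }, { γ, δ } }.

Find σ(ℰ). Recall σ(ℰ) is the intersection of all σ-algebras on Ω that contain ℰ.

Start: ℰ ∪ {∅, Ω} = { ∅, { β }, { γ, δ }, Ω }.
Step 1 (3 new):
  { α, β }  = Ω∖{ γ, δ }
  { α, γ, δ }  = Ω∖{ β }
  { β, γ, δ }  = { β } ∪ { γ, δ }
  — 7 sets.
Step 2: 1 new —
  { α }  = Ω∖{ β, γ, δ }
  — 8 sets.
After Step 3 the family is unchanged; done.

Hence σ(ℰ) has 8 members: { ∅, { α }, { β }, { α, β }, { γ, δ }, { α, γ, δ }, { β, γ, δ }, Ω }.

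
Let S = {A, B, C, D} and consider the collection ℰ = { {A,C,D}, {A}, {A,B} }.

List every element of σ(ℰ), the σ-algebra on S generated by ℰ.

σ(ℰ) = { {}, {A}, {B}, {A,B}, {C,D}, {A,C,D}, {B,C,D}, S }

Derivation:
Take S₀ = ℰ ∪ {∅, S} = { {}, {A}, {A,B}, {A,C,D}, S }.
Step 1: +3 →
  {B}  = {A,C,D}ᶜ
  {C,D}  = {A,B}ᶜ
  {B,C,D}  = {A}ᶜ
  |family| = 8
Step 2: no new sets; the family is a σ-algebra.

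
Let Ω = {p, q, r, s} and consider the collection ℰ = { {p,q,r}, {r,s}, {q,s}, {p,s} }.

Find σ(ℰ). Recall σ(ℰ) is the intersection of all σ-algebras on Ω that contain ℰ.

|σ(ℰ)| = 16.  σ(ℰ) = { ∅, {p}, {q}, {r}, {s}, {p,q}, {p,r}, {p,s}, {q,r}, {q,s}, {r,s}, {p,q,r}, {p,q,s}, {p,r,s}, {q,r,s}, Ω }

Check:
Initial family (6 sets): { ∅, {p,s}, {q,s}, {r,s}, {p,q,r}, Ω }.
Step 1: 7 new —
  {s}  = ᶜ of {p,q,r}
  {p,q}  = ᶜ of {r,s}
  {p,r}  = ᶜ of {q,s}
  {q,r}  = ᶜ of {p,s}
  {p,q,s}  = {p,s} ∪ {q,s}
  {p,r,s}  = {r,s} ∪ {p,s}
  {q,r,s}  = {r,s} ∪ {q,s}
  (now 13)
Step 2. New:
  {p}  = ᶜ of {q,r,s}
  {q}  = ᶜ of {p,r,s}
  {r}  = ᶜ of {p,q,s}
  (now 16)
Step 3 adds nothing — fixpoint reached.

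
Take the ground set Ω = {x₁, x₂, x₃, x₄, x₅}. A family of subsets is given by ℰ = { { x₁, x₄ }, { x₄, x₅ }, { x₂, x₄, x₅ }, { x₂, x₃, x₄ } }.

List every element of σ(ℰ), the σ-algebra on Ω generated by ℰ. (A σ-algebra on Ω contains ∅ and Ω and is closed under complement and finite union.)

σ(ℰ) (32 sets): { ∅, { x₁ }, { x₂ }, { x₃ }, { x₄ }, { x₅ }, { x₁, x₂ }, { x₁, x₃ }, { x₁, x₄ }, { x₁, x₅ }, { x₂, x₃ }, { x₂, x₄ }, { x₂, x₅ }, { x₃, x₄ }, { x₃, x₅ }, { x₄, x₅ }, { x₁, x₂, x₃ }, { x₁, x₂, x₄ }, { x₁, x₂, x₅ }, { x₁, x₃, x₄ }, { x₁, x₃, x₅ }, { x₁, x₄, x₅ }, { x₂, x₃, x₄ }, { x₂, x₃, x₅ }, { x₂, x₄, x₅ }, { x₃, x₄, x₅ }, { x₁, x₂, x₃, x₄ }, { x₁, x₂, x₃, x₅ }, { x₁, x₂, x₄, x₅ }, { x₁, x₃, x₄, x₅ }, { x₂, x₃, x₄, x₅ }, Ω }

Working:
Begin from { ∅, { x₁, x₄ }, { x₄, x₅ }, { x₂, x₃, x₄ }, { x₂, x₄, x₅ }, Ω } (that is, ℰ plus ∅ and Ω).
Pass 1 (8 new):
  { x₁, x₃ }  = ᶜ of { x₂, x₄, x₅ }
  { x₁, x₅ }  = ᶜ of { x₂, x₃, x₄ }
  { x₁, x₂, x₃ }  = ᶜ of { x₄, x₅ }
  { x₁, x₄, x₅ }  = { x₄, x₅ } ∪ { x₁, x₄ }
  { x₂, x₃, x₅ }  = ᶜ of { x₁, x₄ }
  { x₁, x₂, x₃, x₄ }  = { x₁, x₄ } ∪ { x₂, x₃, x₄ }
  { x₁, x₂, x₄, x₅ }  = { x₁, x₄ } ∪ { x₂, x₄, x₅ }
  { x₂, x₃, x₄, x₅ }  = { x₄, x₅ } ∪ { x₂, x₃, x₄ }
  [14 total]
Pass 2: 8 new —
  { x₁ }  = ᶜ of { x₂, x₃, x₄, x₅ }
  { x₃ }  = ᶜ of { x₁, x₂, x₄, x₅ }
  { x₅ }  = ᶜ of { x₁, x₂, x₃, x₄ }
  { x₂, x₃ }  = ᶜ of { x₁, x₄, x₅ }
  { x₁, x₃, x₄ }  = { x₁, x₄ } ∪ { x₁, x₃ }
  { x₁, x₃, x₅ }  = { x₁, x₃ } ∪ { x₁, x₅ }
  { x₁, x₂, x₃, x₅ }  = { x₁, x₂, x₃ } ∪ { x₂, x₃, x₅ }
  { x₁, x₃, x₄, x₅ }  = { x₁, x₄, x₅ } ∪ { x₁, x₃ }
  [22 total]
Pass 3 (6 new):
  { x₂ }  = ᶜ of { x₁, x₃, x₄, x₅ }
  { x₄ }  = ᶜ of { x₁, x₂, x₃, x₅ }
  { x₂, x₄ }  = ᶜ of { x₁, x₃, x₅ }
  { x₂, x₅ }  = ᶜ of { x₁, x₃, x₄ }
  { x₃, x₅ }  = { x₅ } ∪ { x₃ }
  { x₃, x₄, x₅ }  = { x₄, x₅ } ∪ { x₃ }
  [28 total]
Pass 4: +4 →
  { x₁, x₂ }  = ᶜ of { x₃, x₄, x₅ }
  { x₃, x₄ }  = { x₃ } ∪ { x₄ }
  { x₁, x₂, x₄ }  = ᶜ of { x₃, x₅ }
  { x₁, x₂, x₅ }  = { x₂, x₅ } ∪ { x₁, x₅ }
  [32 total]
Pass 5 adds nothing — fixpoint reached.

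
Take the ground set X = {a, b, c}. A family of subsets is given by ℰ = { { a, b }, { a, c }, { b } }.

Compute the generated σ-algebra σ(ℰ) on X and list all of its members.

σ(ℰ) = { {}, { a }, { b }, { c }, { a, b }, { a, c }, { b, c }, X }

Trace:
Initial family (5 sets): { {}, { b }, { a, b }, { a, c }, X }.
Iteration 1: +1 →
  { c }  = complement { a, b }
  |family| = 6
Iteration 2 (1 new):
  { b, c }  = { c } ∪ { b }
  |family| = 7
Iteration 3 (1 new):
  { a }  = complement { b, c }
  |family| = 8
After Iteration 4 the family is unchanged; done.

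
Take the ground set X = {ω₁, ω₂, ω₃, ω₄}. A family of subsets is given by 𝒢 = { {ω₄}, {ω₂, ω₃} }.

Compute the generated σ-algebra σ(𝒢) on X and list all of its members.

Answer: σ(𝒢) = { {}, {ω₁}, {ω₄}, {ω₁, ω₄}, {ω₂, ω₃}, {ω₁, ω₂, ω₃}, {ω₂, ω₃, ω₄}, X }

Trace:
Seed the family with 𝒢 together with ∅ and X: { {}, {ω₄}, {ω₂, ω₃}, X }.
Pass 1: +3 →
  {ω₁, ω₄}  = {ω₂, ω₃}ᶜ
  {ω₁, ω₂, ω₃}  = {ω₄}ᶜ
  {ω₂, ω₃, ω₄}  = {ω₄} ∪ {ω₂, ω₃}
  |family| = 7
Pass 2 (1 new):
  {ω₁}  = {ω₂, ω₃, ω₄}ᶜ
  |family| = 8
Pass 3: closed — nothing new.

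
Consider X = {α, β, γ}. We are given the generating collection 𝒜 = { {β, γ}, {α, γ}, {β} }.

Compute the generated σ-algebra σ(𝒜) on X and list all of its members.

|σ(𝒜)| = 8.  σ(𝒜) = { ∅, {α}, {β}, {γ}, {α, β}, {α, γ}, {β, γ}, X }

Trace:
Begin from { ∅, {β}, {α, γ}, {β, γ}, X } (that is, 𝒜 plus ∅ and X).
Pass 1: 1 new —
  {α}  = X∖{β, γ}
  [6 total]
Pass 2 (1 new):
  {α, β}  = {β} ∪ {α}
  [7 total]
Pass 3 adds 1:
  {γ}  = X∖{α, β}
  [8 total]
Pass 4: closed — nothing new.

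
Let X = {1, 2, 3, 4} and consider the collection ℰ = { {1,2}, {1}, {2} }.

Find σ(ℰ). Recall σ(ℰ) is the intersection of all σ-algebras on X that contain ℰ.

σ(ℰ) (8 sets): { {}, {1}, {2}, {1,2}, {3,4}, {1,3,4}, {2,3,4}, X }

Derivation:
Initial family (5 sets): { {}, {1}, {2}, {1,2}, X }.
Round 1 adds 3:
  {3,4}  = X∖{1,2}
  {1,3,4}  = X∖{2}
  {2,3,4}  = X∖{1}
  — 8 sets.
Round 2: closed — nothing new.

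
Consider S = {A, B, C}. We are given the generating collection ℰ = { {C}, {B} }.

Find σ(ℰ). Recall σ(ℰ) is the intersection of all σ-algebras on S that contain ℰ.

σ(ℰ) = { ∅, {A}, {B}, {C}, {A, B}, {A, C}, {B, C}, S }

Trace:
Take S₀ = ℰ ∪ {∅, S} = { ∅, {B}, {C}, S }.
Step 1. New:
  {A, B}  = {C}ᶜ
  {A, C}  = {B}ᶜ
  {B, C}  = {C} ∪ {B}
  — 7 sets.
Step 2: 1 new —
  {A}  = {B, C}ᶜ
  — 8 sets.
Step 3: stable.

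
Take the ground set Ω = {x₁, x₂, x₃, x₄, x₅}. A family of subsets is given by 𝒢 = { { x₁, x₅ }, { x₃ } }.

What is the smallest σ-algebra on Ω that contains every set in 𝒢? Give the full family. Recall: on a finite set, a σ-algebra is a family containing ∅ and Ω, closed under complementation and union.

Begin from { ∅, { x₃ }, { x₁, x₅ }, Ω } (that is, 𝒢 plus ∅ and Ω).
Iteration 1. New:
  { x₁, x₃, x₅ }  = { x₃ } ∪ { x₁, x₅ }
  { x₂, x₃, x₄ }  = complement { x₁, x₅ }
  { x₁, x₂, x₄, x₅ }  = complement { x₃ }
  [7 total]
Iteration 2. New:
  { x₂, x₄ }  = complement { x₁, x₃, x₅ }
  [8 total]
Iteration 3: closed — nothing new.

Hence σ(𝒢) has 8 members: { ∅, { x₃ }, { x₁, x₅ }, { x₂, x₄ }, { x₁, x₃, x₅ }, { x₂, x₃, x₄ }, { x₁, x₂, x₄, x₅ }, Ω }.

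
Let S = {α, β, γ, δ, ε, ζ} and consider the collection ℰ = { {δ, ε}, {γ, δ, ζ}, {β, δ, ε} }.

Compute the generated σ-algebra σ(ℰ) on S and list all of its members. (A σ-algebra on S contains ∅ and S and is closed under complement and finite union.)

Initial family (5 sets): { ∅, {δ, ε}, {β, δ, ε}, {γ, δ, ζ}, S }.
Round 1. New:
  {α, β, ε}  = S∖{γ, δ, ζ}
  {α, γ, ζ}  = S∖{β, δ, ε}
  {α, β, γ, ζ}  = S∖{δ, ε}
  {γ, δ, ε, ζ}  = {δ, ε} ∪ {γ, δ, ζ}
  {β, γ, δ, ε, ζ}  = {γ, δ, ζ} ∪ {β, δ, ε}
  [10 total]
Round 2 (7 new):
  {α}  = S∖{β, γ, δ, ε, ζ}
  {α, β}  = S∖{γ, δ, ε, ζ}
  {α, β, δ, ε}  = {δ, ε} ∪ {α, β, ε}
  {α, γ, δ, ζ}  = {α, γ, ζ} ∪ {γ, δ, ζ}
  {α, β, γ, δ, ζ}  = {α, β, γ, ζ} ∪ {γ, δ, ζ}
  {α, β, γ, ε, ζ}  = {α, γ, ζ} ∪ {α, β, ε}
  {α, γ, δ, ε, ζ}  = {α, γ, ζ} ∪ {γ, δ, ε, ζ}
  [17 total]
Round 3. New:
  {β}  = S∖{α, γ, δ, ε, ζ}
  {δ}  = S∖{α, β, γ, ε, ζ}
  {ε}  = S∖{α, β, γ, δ, ζ}
  {β, ε}  = S∖{α, γ, δ, ζ}
  {γ, ζ}  = S∖{α, β, δ, ε}
  {α, δ, ε}  = {δ, ε} ∪ {α}
  [23 total]
Round 4 (9 new):
  {α, δ}  = {α} ∪ {δ}
  {α, ε}  = {α} ∪ {ε}
  {β, δ}  = {β} ∪ {δ}
  {α, β, δ}  = {α, β} ∪ {δ}
  {β, γ, ζ}  = S∖{α, δ, ε}
  {γ, ε, ζ}  = {ε} ∪ {γ, ζ}
  {α, γ, ε, ζ}  = {α, γ, ζ} ∪ {ε}
  {β, γ, δ, ζ}  = {β} ∪ {γ, δ, ζ}
  {β, γ, ε, ζ}  = {β, ε} ∪ {γ, ζ}
  [32 total]
Round 5: stable.

Therefore σ(ℰ) = { ∅, {α}, {β}, {δ}, {ε}, {α, β}, {α, δ}, {α, ε}, {β, δ}, {β, ε}, {γ, ζ}, {δ, ε}, {α, β, δ}, {α, β, ε}, {α, γ, ζ}, {α, δ, ε}, {β, γ, ζ}, {β, δ, ε}, {γ, δ, ζ}, {γ, ε, ζ}, {α, β, γ, ζ}, {α, β, δ, ε}, {α, γ, δ, ζ}, {α, γ, ε, ζ}, {β, γ, δ, ζ}, {β, γ, ε, ζ}, {γ, δ, ε, ζ}, {α, β, γ, δ, ζ}, {α, β, γ, ε, ζ}, {α, γ, δ, ε, ζ}, {β, γ, δ, ε, ζ}, S } (|σ(ℰ)| = 32).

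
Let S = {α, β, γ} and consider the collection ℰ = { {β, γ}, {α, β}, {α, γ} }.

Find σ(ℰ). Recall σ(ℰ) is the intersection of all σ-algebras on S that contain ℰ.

σ(ℰ) (8 sets): { {}, {α}, {β}, {γ}, {α, β}, {α, γ}, {β, γ}, S }

Check:
Take S₀ = ℰ ∪ {∅, S} = { {}, {α, β}, {α, γ}, {β, γ}, S }.
Step 1 (3 new):
  {α}  = S∖{β, γ}
  {β}  = S∖{α, γ}
  {γ}  = S∖{α, β}
Step 2: stable.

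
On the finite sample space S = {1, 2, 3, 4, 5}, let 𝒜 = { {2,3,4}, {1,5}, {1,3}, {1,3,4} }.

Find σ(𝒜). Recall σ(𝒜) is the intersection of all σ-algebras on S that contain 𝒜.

Take S₀ = 𝒜 ∪ {∅, S} = { {}, {1,3}, {1,5}, {1,3,4}, {2,3,4}, S }.
Round 1: +5 →
  {2,5}  = S∖{1,3,4}
  {1,3,5}  = {1,3} ∪ {1,5}
  {2,4,5}  = S∖{1,3}
  {1,2,3,4}  = {1,3,4} ∪ {2,3,4}
  {1,3,4,5}  = {1,3,4} ∪ {1,5}
  — 11 sets.
Round 2. New:
  {2}  = S∖{1,3,4,5}
  {5}  = S∖{1,2,3,4}
  {2,4}  = S∖{1,3,5}
  {1,2,5}  = {2,5} ∪ {1,5}
  {1,2,3,5}  = {2,5} ∪ {1,3,5}
  {1,2,4,5}  = {1,5} ∪ {2,4,5}
  {2,3,4,5}  = {2,5} ∪ {2,3,4}
  — 18 sets.
Round 3: +5 →
  {1}  = S∖{2,3,4,5}
  {3}  = S∖{1,2,4,5}
  {4}  = S∖{1,2,3,5}
  {3,4}  = S∖{1,2,5}
  {1,2,3}  = {1,3} ∪ {2}
  — 23 sets.
Round 4 (9 new):
  {1,2}  = {2} ∪ {1}
  {1,4}  = {4} ∪ {1}
  {2,3}  = {2} ∪ {3}
  {3,5}  = {5} ∪ {3}
  {4,5}  = S∖{1,2,3}
  {1,2,4}  = {2,4} ∪ {1}
  {1,4,5}  = {1,5} ∪ {4}
  {2,3,5}  = {2,5} ∪ {3}
  {3,4,5}  = {3,4} ∪ {5}
  — 32 sets.
After Round 5 the family is unchanged; done.

|σ(𝒜)| = 32.  σ(𝒜) = { {}, {1}, {2}, {3}, {4}, {5}, {1,2}, {1,3}, {1,4}, {1,5}, {2,3}, {2,4}, {2,5}, {3,4}, {3,5}, {4,5}, {1,2,3}, {1,2,4}, {1,2,5}, {1,3,4}, {1,3,5}, {1,4,5}, {2,3,4}, {2,3,5}, {2,4,5}, {3,4,5}, {1,2,3,4}, {1,2,3,5}, {1,2,4,5}, {1,3,4,5}, {2,3,4,5}, S }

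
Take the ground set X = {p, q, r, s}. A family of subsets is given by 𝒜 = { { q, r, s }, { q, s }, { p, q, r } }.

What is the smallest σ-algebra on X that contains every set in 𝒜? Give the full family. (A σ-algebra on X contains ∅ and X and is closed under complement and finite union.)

|σ(𝒜)| = 16.  σ(𝒜) = { {  }, { p }, { q }, { r }, { s }, { p, q }, { p, r }, { p, s }, { q, r }, { q, s }, { r, s }, { p, q, r }, { p, q, s }, { p, r, s }, { q, r, s }, X }

Check:
Seed the family with 𝒜 together with ∅ and X: { {  }, { q, s }, { p, q, r }, { q, r, s }, X }.
Round 1. New:
  { p }  = X∖{ q, r, s }
  { s }  = X∖{ p, q, r }
  { p, r }  = X∖{ q, s }
Round 2 (3 new):
  { p, s }  = { s } ∪ { p }
  { p, q, s }  = { q, s } ∪ { p }
  { p, r, s }  = { s } ∪ { p, r }
Round 3. New:
  { q }  = X∖{ p, r, s }
  { r }  = X∖{ p, q, s }
  { q, r }  = X∖{ p, s }
Round 4 adds 2:
  { p, q }  = { q } ∪ { p }
  { r, s }  = { r } ∪ { s }
After Round 5 the family is unchanged; done.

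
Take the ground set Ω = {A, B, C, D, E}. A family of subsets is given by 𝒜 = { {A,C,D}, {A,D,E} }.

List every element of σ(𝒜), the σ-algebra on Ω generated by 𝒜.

Seed the family with 𝒜 together with ∅ and Ω: { {}, {A,C,D}, {A,D,E}, Ω }.
Pass 1: +3 →
  {B,C}  = ᶜ of {A,D,E}
  {B,E}  = ᶜ of {A,C,D}
  {A,C,D,E}  = {A,C,D} ∪ {A,D,E}
  [7 total]
Pass 2. New:
  {B}  = ᶜ of {A,C,D,E}
  {B,C,E}  = {B,E} ∪ {B,C}
  {A,B,C,D}  = {A,C,D} ∪ {B,C}
  {A,B,D,E}  = {A,D,E} ∪ {B,E}
  [11 total]
Pass 3. New:
  {C}  = ᶜ of {A,B,D,E}
  {E}  = ᶜ of {A,B,C,D}
  {A,D}  = ᶜ of {B,C,E}
  [14 total]
Pass 4: +2 →
  {C,E}  = {C} ∪ {E}
  {A,B,D}  = {A,D} ∪ {B}
  [16 total]
Pass 5 adds nothing — fixpoint reached.

Hence σ(𝒜) has 16 members: { {}, {B}, {C}, {E}, {A,D}, {B,C}, {B,E}, {C,E}, {A,B,D}, {A,C,D}, {A,D,E}, {B,C,E}, {A,B,C,D}, {A,B,D,E}, {A,C,D,E}, Ω }.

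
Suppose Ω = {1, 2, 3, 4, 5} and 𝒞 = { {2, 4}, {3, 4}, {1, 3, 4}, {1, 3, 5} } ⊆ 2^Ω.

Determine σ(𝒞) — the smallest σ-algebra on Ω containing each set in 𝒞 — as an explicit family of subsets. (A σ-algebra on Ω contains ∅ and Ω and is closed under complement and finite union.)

σ(𝒞) (32 sets): { ∅, {1}, {2}, {3}, {4}, {5}, {1, 2}, {1, 3}, {1, 4}, {1, 5}, {2, 3}, {2, 4}, {2, 5}, {3, 4}, {3, 5}, {4, 5}, {1, 2, 3}, {1, 2, 4}, {1, 2, 5}, {1, 3, 4}, {1, 3, 5}, {1, 4, 5}, {2, 3, 4}, {2, 3, 5}, {2, 4, 5}, {3, 4, 5}, {1, 2, 3, 4}, {1, 2, 3, 5}, {1, 2, 4, 5}, {1, 3, 4, 5}, {2, 3, 4, 5}, Ω }

Working:
Initial family (6 sets): { ∅, {2, 4}, {3, 4}, {1, 3, 4}, {1, 3, 5}, Ω }.
Iteration 1. New:
  {2, 5}  = complement {1, 3, 4}
  {1, 2, 5}  = complement {3, 4}
  {2, 3, 4}  = {3, 4} ∪ {2, 4}
  {1, 2, 3, 4}  = {1, 3, 4} ∪ {2, 4}
  {1, 3, 4, 5}  = {1, 3, 4} ∪ {1, 3, 5}
  (now 11)
Iteration 2. New:
  {2}  = complement {1, 3, 4, 5}
  {5}  = complement {1, 2, 3, 4}
  {1, 5}  = complement {2, 3, 4}
  {2, 4, 5}  = {2, 5} ∪ {2, 4}
  {1, 2, 3, 5}  = {2, 5} ∪ {1, 3, 5}
  {1, 2, 4, 5}  = {1, 2, 5} ∪ {2, 4}
  {2, 3, 4, 5}  = {2, 5} ∪ {3, 4}
  (now 18)
Iteration 3: 5 new —
  {1}  = complement {2, 3, 4, 5}
  {3}  = complement {1, 2, 4, 5}
  {4}  = complement {1, 2, 3, 5}
  {1, 3}  = complement {2, 4, 5}
  {3, 4, 5}  = {3, 4} ∪ {5}
  (now 23)
Iteration 4 (9 new):
  {1, 2}  = complement {3, 4, 5}
  {1, 4}  = {4} ∪ {1}
  {2, 3}  = {2} ∪ {3}
  {3, 5}  = {5} ∪ {3}
  {4, 5}  = {5} ∪ {4}
  {1, 2, 3}  = {2} ∪ {1, 3}
  {1, 2, 4}  = {2, 4} ∪ {1}
  {1, 4, 5}  = {1, 5} ∪ {4}
  {2, 3, 5}  = {2, 5} ∪ {3}
  (now 32)
Iteration 5: closed — nothing new.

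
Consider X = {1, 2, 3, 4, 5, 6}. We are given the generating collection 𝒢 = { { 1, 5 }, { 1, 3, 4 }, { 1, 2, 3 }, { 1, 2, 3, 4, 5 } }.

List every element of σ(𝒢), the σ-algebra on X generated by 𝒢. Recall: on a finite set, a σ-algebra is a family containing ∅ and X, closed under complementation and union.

σ(𝒢) = { {  }, { 1 }, { 2 }, { 3 }, { 4 }, { 5 }, { 6 }, { 1, 2 }, { 1, 3 }, { 1, 4 }, { 1, 5 }, { 1, 6 }, { 2, 3 }, { 2, 4 }, { 2, 5 }, { 2, 6 }, { 3, 4 }, { 3, 5 }, { 3, 6 }, { 4, 5 }, { 4, 6 }, { 5, 6 }, { 1, 2, 3 }, { 1, 2, 4 }, { 1, 2, 5 }, { 1, 2, 6 }, { 1, 3, 4 }, { 1, 3, 5 }, { 1, 3, 6 }, { 1, 4, 5 }, { 1, 4, 6 }, { 1, 5, 6 }, { 2, 3, 4 }, { 2, 3, 5 }, { 2, 3, 6 }, { 2, 4, 5 }, { 2, 4, 6 }, { 2, 5, 6 }, { 3, 4, 5 }, { 3, 4, 6 }, { 3, 5, 6 }, { 4, 5, 6 }, { 1, 2, 3, 4 }, { 1, 2, 3, 5 }, { 1, 2, 3, 6 }, { 1, 2, 4, 5 }, { 1, 2, 4, 6 }, { 1, 2, 5, 6 }, { 1, 3, 4, 5 }, { 1, 3, 4, 6 }, { 1, 3, 5, 6 }, { 1, 4, 5, 6 }, { 2, 3, 4, 5 }, { 2, 3, 4, 6 }, { 2, 3, 5, 6 }, { 2, 4, 5, 6 }, { 3, 4, 5, 6 }, { 1, 2, 3, 4, 5 }, { 1, 2, 3, 4, 6 }, { 1, 2, 3, 5, 6 }, { 1, 2, 4, 5, 6 }, { 1, 3, 4, 5, 6 }, { 2, 3, 4, 5, 6 }, X }

Working:
Take S₀ = 𝒢 ∪ {∅, X} = { {  }, { 1, 5 }, { 1, 2, 3 }, { 1, 3, 4 }, { 1, 2, 3, 4, 5 }, X }.
Round 1: +7 →
  { 6 }  = X∖{ 1, 2, 3, 4, 5 }
  { 2, 5, 6 }  = X∖{ 1, 3, 4 }
  { 4, 5, 6 }  = X∖{ 1, 2, 3 }
  { 1, 2, 3, 4 }  = { 1, 3, 4 } ∪ { 1, 2, 3 }
  { 1, 2, 3, 5 }  = { 1, 2, 3 } ∪ { 1, 5 }
  { 1, 3, 4, 5 }  = { 1, 3, 4 } ∪ { 1, 5 }
  { 2, 3, 4, 6 }  = X∖{ 1, 5 }
  |family| = 13
Round 2 adds 13:
  { 2, 6 }  = X∖{ 1, 3, 4, 5 }
  { 4, 6 }  = X∖{ 1, 2, 3, 5 }
  { 5, 6 }  = X∖{ 1, 2, 3, 4 }
  { 1, 5, 6 }  = { 6 } ∪ { 1, 5 }
  { 1, 2, 3, 6 }  = { 1, 2, 3 } ∪ { 6 }
  { 1, 2, 5, 6 }  = { 2, 5, 6 } ∪ { 1, 5 }
  { 1, 3, 4, 6 }  = { 6 } ∪ { 1, 3, 4 }
  { 1, 4, 5, 6 }  = { 1, 5 } ∪ { 4, 5, 6 }
  { 2, 4, 5, 6 }  = { 2, 5, 6 } ∪ { 4, 5, 6 }
  { 1, 2, 3, 4, 6 }  = { 1, 2, 3 } ∪ { 2, 3, 4, 6 }
  { 1, 2, 3, 5, 6 }  = { 1, 2, 3 } ∪ { 2, 5, 6 }
  { 1, 3, 4, 5, 6 }  = { 6 } ∪ { 1, 3, 4, 5 }
  { 2, 3, 4, 5, 6 }  = { 2, 5, 6 } ∪ { 2, 3, 4, 6 }
  |family| = 26
Round 3: +12 →
  { 1 }  = X∖{ 2, 3, 4, 5, 6 }
  { 2 }  = X∖{ 1, 3, 4, 5, 6 }
  { 4 }  = X∖{ 1, 2, 3, 5, 6 }
  { 5 }  = X∖{ 1, 2, 3, 4, 6 }
  { 1, 3 }  = X∖{ 2, 4, 5, 6 }
  { 2, 3 }  = X∖{ 1, 4, 5, 6 }
  { 2, 5 }  = X∖{ 1, 3, 4, 6 }
  { 3, 4 }  = X∖{ 1, 2, 5, 6 }
  { 4, 5 }  = X∖{ 1, 2, 3, 6 }
  { 2, 3, 4 }  = X∖{ 1, 5, 6 }
  { 2, 4, 6 }  = { 4, 6 } ∪ { 2, 6 }
  { 1, 2, 4, 5, 6 }  = { 1, 4, 5, 6 } ∪ { 1, 2, 5, 6 }
  |family| = 38
Round 4 (21 new):
  { 3 }  = X∖{ 1, 2, 4, 5, 6 }
  { 1, 2 }  = { 2 } ∪ { 1 }
  { 1, 4 }  = { 4 } ∪ { 1 }
  { 1, 6 }  = { 1 } ∪ { 6 }
  { 2, 4 }  = { 2 } ∪ { 4 }
  { 1, 2, 5 }  = { 2 } ∪ { 1, 5 }
  { 1, 2, 6 }  = { 2, 6 } ∪ { 1 }
  { 1, 3, 5 }  = X∖{ 2, 4, 6 }
  { 1, 3, 6 }  = { 1, 3 } ∪ { 6 }
  { 1, 4, 5 }  = { 4, 5 } ∪ { 1 }
  { 1, 4, 6 }  = { 1 } ∪ { 4, 6 }
  { 2, 3, 5 }  = { 2, 3 } ∪ { 2, 5 }
  { 2, 3, 6 }  = { 2, 6 } ∪ { 2, 3 }
  { 2, 4, 5 }  = { 2 } ∪ { 4, 5 }
  { 3, 4, 5 }  = { 3, 4 } ∪ { 4, 5 }
  { 3, 4, 6 }  = { 3, 4 } ∪ { 4, 6 }
  { 1, 2, 4, 6 }  = { 2, 4, 6 } ∪ { 1 }
  { 1, 3, 5, 6 }  = { 1, 5, 6 } ∪ { 1, 3 }
  { 2, 3, 4, 5 }  = { 3, 4 } ∪ { 2, 5 }
  { 2, 3, 5, 6 }  = { 2, 3 } ∪ { 5, 6 }
  { 3, 4, 5, 6 }  = { 3, 4 } ∪ { 4, 5, 6 }
  |family| = 59
Round 5 adds 5:
  { 3, 5 }  = X∖{ 1, 2, 4, 6 }
  { 3, 6 }  = { 6 } ∪ { 3 }
  { 1, 2, 4 }  = { 2 } ∪ { 1, 4 }
  { 3, 5, 6 }  = { 5, 6 } ∪ { 3 }
  { 1, 2, 4, 5 }  = { 2, 5 } ∪ { 1, 4 }
  |family| = 64
Round 6 adds nothing — fixpoint reached.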